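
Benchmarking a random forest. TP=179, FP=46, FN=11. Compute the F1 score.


Precision = 179/225 = 0.7956
Recall = 179/190 = 0.9421
F1 = 2·P·R/(P+R) = 2·TP/(2·TP+FP+FN) = 358/(358+46+11) = 358/415 = 0.8627

0.8627


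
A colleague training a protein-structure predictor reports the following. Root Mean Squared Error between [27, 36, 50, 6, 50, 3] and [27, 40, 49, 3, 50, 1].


MSE = 30/6 = 5
RMSE = √(30/6) = 2.2361

2.2361


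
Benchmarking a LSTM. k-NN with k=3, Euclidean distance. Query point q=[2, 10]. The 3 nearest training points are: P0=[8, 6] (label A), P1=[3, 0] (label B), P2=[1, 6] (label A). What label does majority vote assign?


d(q,P0) = 7.2111  (label A)
d(q,P1) = 10.0499  (label B)
d(q,P2) = 4.1231  (label A)
Votes: A=2, B=1
Majority → A

A


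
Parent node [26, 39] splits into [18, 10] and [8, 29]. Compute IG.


Parent = [26, 39], H_parent = 0.971
H_left = 0.9403 (n=28), H_right = 0.7532 (n=37)
H_children = (28/65)·0.9403 + (37/65)·0.7532 = 0.8338
IG = 0.971 - 0.8338 = 0.1372

0.1372


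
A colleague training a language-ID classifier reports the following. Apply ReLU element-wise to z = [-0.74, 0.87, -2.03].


ReLU(-0.74) = max(0, -0.74) = 0.0
ReLU(0.87) = max(0, 0.87) = 0.87
ReLU(-2.03) = max(0, -2.03) = 0.0
result = [0.0, 0.87, 0.0]

[0.0, 0.87, 0.0]


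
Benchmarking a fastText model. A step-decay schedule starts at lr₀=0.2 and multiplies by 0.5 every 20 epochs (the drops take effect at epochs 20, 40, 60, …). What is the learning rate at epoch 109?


n_drops = ⌊109/20⌋ = 5
lr = 0.2·0.5^5 = 0.2·0.03125 = 0.00625

0.00625


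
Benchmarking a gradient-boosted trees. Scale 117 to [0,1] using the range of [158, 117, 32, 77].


min=32, max=158
(117-32)/(158-32) = 85/126 = 0.6746

0.6746


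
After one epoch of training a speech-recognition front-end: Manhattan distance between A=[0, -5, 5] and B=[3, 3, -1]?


d = |0-3| + |-5-3| + |5+ 1|
  = 3 + 8 + 6
  = 17

17


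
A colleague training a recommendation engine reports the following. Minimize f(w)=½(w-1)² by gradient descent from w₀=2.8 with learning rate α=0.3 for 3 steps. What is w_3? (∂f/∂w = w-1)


step 1: grad = 2.8-1 = 1.8; w = 2.8 - 0.3·(1.8) = 2.26
step 2: grad = 2.26-1 = 1.26; w = 2.26 - 0.3·(1.26) = 1.882
step 3: grad = 1.882-1 = 0.882; w = 1.882 - 0.3·(0.882) = 1.6174

1.6174


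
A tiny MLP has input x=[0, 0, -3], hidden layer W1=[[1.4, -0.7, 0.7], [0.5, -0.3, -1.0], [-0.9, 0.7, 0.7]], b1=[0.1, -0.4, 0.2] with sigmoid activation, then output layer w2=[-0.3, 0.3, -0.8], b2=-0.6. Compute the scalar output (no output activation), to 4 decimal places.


z1[0] = (1.4)·(0) + (-0.7)·(0) + (0.7)·(-3) + 0.1 = -2.0
z1[1] = (0.5)·(0) + (-0.3)·(0) + (-1.0)·(-3) - 0.4 = 2.6
z1[2] = (-0.9)·(0) + (0.7)·(0) + (0.7)·(-3) + 0.2 = -1.9
h = sigmoid(z1) = [0.1192, 0.9309, 0.1301]
output = (-0.3)·(0.1192) + (0.3)·(0.9309) + (-0.8)·(0.1301) - 0.6 = -0.4606

-0.4606


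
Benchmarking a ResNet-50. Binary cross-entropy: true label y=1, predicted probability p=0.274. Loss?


BCE = -[y·ln(p) + (1-y)·ln(1-p)]
= -1·ln(0.274) - 0
= -ln(0.274) = 1.2946

1.2946


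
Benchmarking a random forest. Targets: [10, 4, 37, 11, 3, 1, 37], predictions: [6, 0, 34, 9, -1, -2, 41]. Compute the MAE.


Absolute errors: |10-6|=4, |4-0|=4, |37-34|=3, |11-9|=2, |3+ 1|=4, |1+ 2|=3, |37-41|=4
Sum = 24
MAE = 24/7 = 24/7

24/7


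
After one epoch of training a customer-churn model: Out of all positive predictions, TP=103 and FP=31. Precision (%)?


Precision = TP/(TP+FP)
= 103/(103+31)
= 103/134 = 76.87%

76.87%


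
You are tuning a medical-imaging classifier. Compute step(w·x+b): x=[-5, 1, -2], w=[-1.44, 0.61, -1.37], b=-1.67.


z = (-5)·(-1.44) + (1)·(0.61) + (-2)·(-1.37) - 1.67
  = 8.88
step(z) = 1 (z≥0)

1


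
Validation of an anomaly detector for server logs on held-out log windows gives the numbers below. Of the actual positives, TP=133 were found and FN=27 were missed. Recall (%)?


Recall = TP/(TP+FN)
= 133/(133+27)
= 133/160 = 83.12%

83.12%


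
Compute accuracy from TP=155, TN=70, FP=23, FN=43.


Accuracy = (TP+TN)/(TP+TN+FP+FN)
= (155+70)/(291)
= 225/291 = 77.32%

77.32%


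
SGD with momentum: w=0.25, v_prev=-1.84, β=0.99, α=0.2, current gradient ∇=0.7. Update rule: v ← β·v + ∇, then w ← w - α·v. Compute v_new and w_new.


v_new = 0.99·-1.84 + 0.7 = -1.8216 + 0.7 = -1.1216
w_new = 0.25 - 0.2·-1.1216 = 0.25 + 0.22432 = 0.47432

v_new=-1.1216, w_new=0.47432


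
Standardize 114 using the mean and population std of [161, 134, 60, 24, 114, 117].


μ = 101.6667, σ = 46.0459
z = (114 - 101.6667)/46.0459 = 0.2678

0.2678


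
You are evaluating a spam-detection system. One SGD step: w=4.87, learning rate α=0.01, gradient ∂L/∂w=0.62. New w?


w_new = w - α·∇
= 4.87 - 0.01·0.62
= 4.87 - 0.0062
= 4.8638

4.8638


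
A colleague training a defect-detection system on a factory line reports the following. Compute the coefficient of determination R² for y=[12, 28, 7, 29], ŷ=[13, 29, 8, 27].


ȳ = 19
SS_res = Σ(y-ŷ)² = 7
SS_tot = Σ(y-ȳ)² = 374
R² = 1 - SS_res/SS_tot = 1 - 0.0187 = 0.9813

0.9813


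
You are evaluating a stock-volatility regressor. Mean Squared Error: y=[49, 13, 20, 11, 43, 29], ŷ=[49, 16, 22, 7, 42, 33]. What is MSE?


Squared errors: (49-49)²=0, (13-16)²=9, (20-22)²=4, (11-7)²=16, (43-42)²=1, (29-33)²=16
Sum = 46
MSE = 46/6 = 23/3

23/3


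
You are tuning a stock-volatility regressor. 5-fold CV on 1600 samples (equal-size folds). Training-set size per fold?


Fold size = 1600/5 = 320
Training per fold = 1600 - 320 = 1280

1280


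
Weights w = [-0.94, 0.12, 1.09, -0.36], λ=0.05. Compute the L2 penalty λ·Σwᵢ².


‖w‖₂² = (-0.94)² + (0.12)² + (1.09)² + (-0.36)²
     = 0.8836 + 0.0144 + 1.1881 + 0.1296
     = 2.2157
λ·‖w‖₂² = 0.05·2.2157 = 0.110785

0.110785


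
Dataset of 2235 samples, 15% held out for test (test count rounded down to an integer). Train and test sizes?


Test = ⌊2235·15/100⌋ = 335
Train = 2235 - 335 = 1900

Train: 1900, Test: 335


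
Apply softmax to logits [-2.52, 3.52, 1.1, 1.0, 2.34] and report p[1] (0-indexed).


Exponentials: e^-2.52=0.0805, e^3.52=33.7844, e^1.1=3.0042, e^1.0=2.7183, e^2.34=10.3812
Sum = 49.9686
Softmax = [0.0016, 0.6761, 0.0601, 0.0544, 0.2078]
p[1] = 33.7844/49.9686 = 0.6761

0.6761


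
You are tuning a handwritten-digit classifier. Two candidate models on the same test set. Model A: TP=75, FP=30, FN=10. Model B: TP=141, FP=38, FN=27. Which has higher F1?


Model A: P=75/105=0.7143, R=75/85=0.8824, F1=2PR/(P+R)=2TP/(2TP+FP+FN)=150/190=0.7895
Model B: P=141/179=0.7877, R=141/168=0.8393, F1=2PR/(P+R)=2TP/(2TP+FP+FN)=282/347=0.8127
0.7895 < 0.8127 → Model B

Model B


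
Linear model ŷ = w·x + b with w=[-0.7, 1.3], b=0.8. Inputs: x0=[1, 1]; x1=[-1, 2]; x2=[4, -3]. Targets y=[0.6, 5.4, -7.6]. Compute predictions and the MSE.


ŷ0 = (-0.7)·(1) + (1.3)·(1) + 0.8 = 1.4
ŷ1 = (-0.7)·(-1) + (1.3)·(2) + 0.8 = 4.1
ŷ2 = (-0.7)·(4) + (1.3)·(-3) + 0.8 = -5.9
errors² = [0.64, 1.69, 2.89]
MSE = 5.2200/3 = 1.74

1.74


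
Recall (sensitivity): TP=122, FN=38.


Recall = TP/(TP+FN)
= 122/(122+38)
= 122/160 = 76.25%

76.25%


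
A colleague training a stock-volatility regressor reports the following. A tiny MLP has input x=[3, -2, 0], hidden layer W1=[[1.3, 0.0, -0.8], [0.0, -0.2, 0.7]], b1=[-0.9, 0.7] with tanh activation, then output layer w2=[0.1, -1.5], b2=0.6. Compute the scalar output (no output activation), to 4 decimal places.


z1[0] = (1.3)·(3) + (0.0)·(-2) + (-0.8)·(0) - 0.9 = 3.0
z1[1] = (0.0)·(3) + (-0.2)·(-2) + (0.7)·(0) + 0.7 = 1.1
h = tanh(z1) = [0.9951, 0.8005]
output = (0.1)·(0.9951) + (-1.5)·(0.8005) + 0.6 = -0.5012

-0.5012


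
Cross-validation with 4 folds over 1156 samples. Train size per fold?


Fold size = 1156/4 = 289
Training per fold = 1156 - 289 = 867

867


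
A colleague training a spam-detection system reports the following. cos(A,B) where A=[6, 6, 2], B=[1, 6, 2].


A·B = 6·1 + 6·6 + 2·2 = 46
‖A‖ = √76 = 8.7178, ‖B‖ = √41 = 6.4031
cos = 46/(√76·√41) = 46/√3116 = 0.8241

0.8241


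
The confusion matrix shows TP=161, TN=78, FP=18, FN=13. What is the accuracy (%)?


Accuracy = (TP+TN)/(TP+TN+FP+FN)
= (161+78)/(270)
= 239/270 = 88.52%

88.52%


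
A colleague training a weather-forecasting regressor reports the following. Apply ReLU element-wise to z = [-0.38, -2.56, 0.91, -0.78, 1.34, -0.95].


ReLU(-0.38) = max(0, -0.38) = 0.0
ReLU(-2.56) = max(0, -2.56) = 0.0
ReLU(0.91) = max(0, 0.91) = 0.91
ReLU(-0.78) = max(0, -0.78) = 0.0
ReLU(1.34) = max(0, 1.34) = 1.34
ReLU(-0.95) = max(0, -0.95) = 0.0
result = [0.0, 0.0, 0.91, 0.0, 1.34, 0.0]

[0.0, 0.0, 0.91, 0.0, 1.34, 0.0]


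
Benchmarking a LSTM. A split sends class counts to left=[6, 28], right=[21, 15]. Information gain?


Parent = [27, 43], H_parent = 0.962
H_left = 0.6723 (n=34), H_right = 0.9799 (n=36)
H_children = (34/70)·0.6723 + (36/70)·0.9799 = 0.8305
IG = 0.962 - 0.8305 = 0.1315

0.1315


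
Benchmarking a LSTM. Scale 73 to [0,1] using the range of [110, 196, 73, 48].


min=48, max=196
(73-48)/(196-48) = 25/148 = 0.1689

0.1689


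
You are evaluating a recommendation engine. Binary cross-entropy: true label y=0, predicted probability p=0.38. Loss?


BCE = -[y·ln(p) + (1-y)·ln(1-p)]
= -0 - 1·ln(1-0.38)
= -ln(0.62) = 0.478

0.478


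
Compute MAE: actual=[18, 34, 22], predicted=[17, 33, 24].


Absolute errors: |18-17|=1, |34-33|=1, |22-24|=2
Sum = 4
MAE = 4/3 = 4/3

4/3


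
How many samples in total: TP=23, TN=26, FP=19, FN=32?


Total = TP + TN + FP + FN
= 23 + 26 + 19 + 32
= 100
(Predicted positive: 42, predicted negative: 58)

100


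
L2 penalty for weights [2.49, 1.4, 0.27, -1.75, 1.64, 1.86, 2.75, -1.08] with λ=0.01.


‖w‖₂² = (2.49)² + (1.4)² + (0.27)² + (-1.75)² + (1.64)² + (1.86)² + (2.75)² + (-1.08)²
     = 6.2001 + 1.96 + 0.0729 + 3.0625 + 2.6896 + 3.4596 + 7.5625 + 1.1664
     = 26.1736
λ·‖w‖₂² = 0.01·26.1736 = 0.261736

0.261736


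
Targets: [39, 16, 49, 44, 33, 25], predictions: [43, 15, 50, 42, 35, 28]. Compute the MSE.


Squared errors: (39-43)²=16, (16-15)²=1, (49-50)²=1, (44-42)²=4, (33-35)²=4, (25-28)²=9
Sum = 35
MSE = 35/6 = 35/6

35/6


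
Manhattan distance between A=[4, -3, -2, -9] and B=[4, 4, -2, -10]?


d = |4-4| + |-3-4| + |-2+ 2| + |-9+ 10|
  = 0 + 7 + 0 + 1
  = 8

8


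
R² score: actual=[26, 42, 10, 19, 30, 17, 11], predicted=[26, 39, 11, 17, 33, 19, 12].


ȳ = 22.1429
SS_res = Σ(y-ŷ)² = 28
SS_tot = Σ(y-ȳ)² = 778.86
R² = 1 - SS_res/SS_tot = 1 - 0.036 = 0.964

0.964


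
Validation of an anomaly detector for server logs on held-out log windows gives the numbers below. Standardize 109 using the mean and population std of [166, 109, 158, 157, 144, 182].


μ = 152.6667, σ = 22.6102
z = (109 - 152.6667)/22.6102 = -1.9313

-1.9313


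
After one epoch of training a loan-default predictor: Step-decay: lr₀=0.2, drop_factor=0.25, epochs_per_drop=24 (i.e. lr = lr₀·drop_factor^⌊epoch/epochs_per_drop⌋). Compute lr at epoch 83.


n_drops = ⌊83/24⌋ = 3
lr = 0.2·0.25^3 = 0.2·0.015625 = 0.003125

0.003125


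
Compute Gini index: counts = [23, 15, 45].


Probabilities: [23/83, 15/83, 45/83] ≈ [0.2771, 0.1807, 0.5422]
Σpᵢ² = (529 + 225 + 2025)/83² = 2779/6889
Gini = 1 - Σpᵢ² = 1 - 2779/6889 = 0.5966

0.5966


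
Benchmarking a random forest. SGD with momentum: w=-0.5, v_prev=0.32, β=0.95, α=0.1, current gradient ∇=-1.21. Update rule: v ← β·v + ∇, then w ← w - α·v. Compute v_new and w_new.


v_new = 0.95·0.32 - 1.21 = 0.304 - 1.21 = -0.906
w_new = -0.5 - 0.1·-0.906 = -0.5 + 0.0906 = -0.4094

v_new=-0.906, w_new=-0.4094


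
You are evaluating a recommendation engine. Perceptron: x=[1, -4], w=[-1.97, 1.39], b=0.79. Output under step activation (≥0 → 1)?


z = (1)·(-1.97) + (-4)·(1.39) + 0.79
  = -6.74
step(z) = 0 (z<0)

0


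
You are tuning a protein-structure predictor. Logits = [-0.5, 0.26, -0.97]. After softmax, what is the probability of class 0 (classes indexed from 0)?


Exponentials: e^-0.5=0.6065, e^0.26=1.2969, e^-0.97=0.3791
Sum = 2.2825
Softmax = [0.2657, 0.5682, 0.1661]
p[0] = 0.6065/2.2825 = 0.2657

0.2657


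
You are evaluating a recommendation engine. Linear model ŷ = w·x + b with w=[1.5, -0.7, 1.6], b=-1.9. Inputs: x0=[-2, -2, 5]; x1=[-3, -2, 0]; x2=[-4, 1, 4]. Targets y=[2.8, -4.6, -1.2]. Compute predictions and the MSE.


ŷ0 = (1.5)·(-2) + (-0.7)·(-2) + (1.6)·(5) - 1.9 = 4.5
ŷ1 = (1.5)·(-3) + (-0.7)·(-2) + (1.6)·(0) - 1.9 = -5.0
ŷ2 = (1.5)·(-4) + (-0.7)·(1) + (1.6)·(4) - 1.9 = -2.2
errors² = [2.89, 0.16, 1.0]
MSE = 4.0500/3 = 1.35

1.35


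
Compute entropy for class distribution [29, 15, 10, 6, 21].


Probabilities: [29/81, 15/81, 10/81, 6/81, 21/81] ≈ [0.358, 0.1852, 0.1235, 0.0741, 0.2593]
H = -((29/81)·log₂(29/81) + (15/81)·log₂(15/81) + (10/81)·log₂(10/81) + (6/81)·log₂(6/81) + (21/81)·log₂(21/81))
  = 2.1367 bits

2.1367 bits


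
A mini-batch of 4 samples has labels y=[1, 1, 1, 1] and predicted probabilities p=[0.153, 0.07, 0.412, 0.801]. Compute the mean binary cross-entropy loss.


L[0] = -ln(0.153) = 1.8773
L[1] = -ln(0.07) = 2.6593
L[2] = -ln(0.412) = 0.8867
L[3] = -ln(0.801) = 0.2219
mean = (1.8773 + 2.6593 + 0.8867 + 0.2219)/4 = 1.4113

1.4113


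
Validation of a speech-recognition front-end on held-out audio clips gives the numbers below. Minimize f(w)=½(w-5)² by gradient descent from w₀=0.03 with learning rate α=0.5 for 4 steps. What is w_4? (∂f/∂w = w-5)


step 1: grad = 0.03-5 = -4.97; w = 0.03 - 0.5·(-4.97) = 2.515
step 2: grad = 2.515-5 = -2.485; w = 2.515 - 0.5·(-2.485) = 3.7575
step 3: grad = 3.7575-5 = -1.2425; w = 3.7575 - 0.5·(-1.2425) = 4.37875
step 4: grad = 4.37875-5 = -0.62125; w = 4.37875 - 0.5·(-0.62125) = 4.689375

4.689375


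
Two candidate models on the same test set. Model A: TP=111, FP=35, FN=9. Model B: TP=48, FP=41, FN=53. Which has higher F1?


Model A: P=111/146=0.7603, R=111/120=0.925, F1=2PR/(P+R)=2TP/(2TP+FP+FN)=222/266=0.8346
Model B: P=48/89=0.5393, R=48/101=0.4752, F1=2PR/(P+R)=2TP/(2TP+FP+FN)=96/190=0.5053
0.8346 > 0.5053 → Model A

Model A


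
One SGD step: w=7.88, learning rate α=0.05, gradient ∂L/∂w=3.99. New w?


w_new = w - α·∇
= 7.88 - 0.05·3.99
= 7.88 - 0.1995
= 7.6805

7.6805


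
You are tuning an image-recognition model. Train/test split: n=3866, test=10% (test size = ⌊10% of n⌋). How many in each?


Test = ⌊3866·10/100⌋ = 386
Train = 3866 - 386 = 3480

Train: 3480, Test: 386


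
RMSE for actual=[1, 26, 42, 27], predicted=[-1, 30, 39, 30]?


MSE = 38/4 = 9.5
RMSE = √(38/4) = 3.0822

3.0822


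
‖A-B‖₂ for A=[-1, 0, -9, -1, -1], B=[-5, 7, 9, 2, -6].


d = √((-1+ 5)² + (0-7)² + (-9-9)² + (-1-2)² + (-1+ 6)²)
  = √(16 + 49 + 324 + 9 + 25)
  = √423 = 20.567

20.567


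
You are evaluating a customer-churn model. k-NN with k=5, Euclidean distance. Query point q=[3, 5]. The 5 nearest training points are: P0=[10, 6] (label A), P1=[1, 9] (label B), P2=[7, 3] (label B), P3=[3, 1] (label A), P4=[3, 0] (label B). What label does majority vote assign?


d(q,P0) = 7.0711  (label A)
d(q,P1) = 4.4721  (label B)
d(q,P2) = 4.4721  (label B)
d(q,P3) = 4.0  (label A)
d(q,P4) = 5.0  (label B)
Votes: A=2, B=3
Majority → B

B


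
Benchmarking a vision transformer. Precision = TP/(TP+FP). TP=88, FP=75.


Precision = TP/(TP+FP)
= 88/(88+75)
= 88/163 = 53.99%

53.99%


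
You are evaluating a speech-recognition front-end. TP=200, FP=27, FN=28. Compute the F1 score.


Precision = 200/227 = 0.8811
Recall = 200/228 = 0.8772
F1 = 2·P·R/(P+R) = 2·TP/(2·TP+FP+FN) = 400/(400+27+28) = 400/455 = 0.8791

0.8791


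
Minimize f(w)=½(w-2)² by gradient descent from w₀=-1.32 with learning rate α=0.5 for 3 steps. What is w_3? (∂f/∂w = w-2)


step 1: grad = -1.32-2 = -3.32; w = -1.32 - 0.5·(-3.32) = 0.34
step 2: grad = 0.34-2 = -1.66; w = 0.34 - 0.5·(-1.66) = 1.17
step 3: grad = 1.17-2 = -0.83; w = 1.17 - 0.5·(-0.83) = 1.585

1.585


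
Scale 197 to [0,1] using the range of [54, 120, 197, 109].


min=54, max=197
(197-54)/(197-54) = 143/143 = 1.0

1.0


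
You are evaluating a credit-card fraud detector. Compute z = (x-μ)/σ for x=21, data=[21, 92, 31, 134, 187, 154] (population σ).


μ = 103.1667, σ = 61.4367
z = (21 - 103.1667)/61.4367 = -1.3374

-1.3374


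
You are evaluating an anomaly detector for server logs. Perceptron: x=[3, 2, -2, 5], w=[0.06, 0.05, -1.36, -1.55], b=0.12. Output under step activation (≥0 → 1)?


z = (3)·(0.06) + (2)·(0.05) + (-2)·(-1.36) + (5)·(-1.55) + 0.12
  = -4.63
step(z) = 0 (z<0)

0


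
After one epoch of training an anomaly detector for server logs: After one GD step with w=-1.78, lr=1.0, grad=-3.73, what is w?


w_new = w - α·∇
= -1.78 - 1.0·-3.73
= -1.78 + 3.73
= 1.95

1.95


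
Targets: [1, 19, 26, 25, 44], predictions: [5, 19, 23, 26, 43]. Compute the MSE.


Squared errors: (1-5)²=16, (19-19)²=0, (26-23)²=9, (25-26)²=1, (44-43)²=1
Sum = 27
MSE = 27/5 = 27/5

27/5


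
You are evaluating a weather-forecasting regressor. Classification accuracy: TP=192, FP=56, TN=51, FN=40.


Accuracy = (TP+TN)/(TP+TN+FP+FN)
= (192+51)/(339)
= 243/339 = 71.68%

71.68%


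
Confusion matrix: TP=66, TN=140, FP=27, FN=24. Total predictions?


Total = TP + TN + FP + FN
= 66 + 140 + 27 + 24
= 257
(Predicted positive: 93, predicted negative: 164)

257


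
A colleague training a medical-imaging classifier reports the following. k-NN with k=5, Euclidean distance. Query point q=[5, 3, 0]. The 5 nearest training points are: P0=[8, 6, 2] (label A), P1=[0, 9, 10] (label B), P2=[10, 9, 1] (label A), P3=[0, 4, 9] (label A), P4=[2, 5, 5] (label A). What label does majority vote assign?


d(q,P0) = 4.6904  (label A)
d(q,P1) = 12.6886  (label B)
d(q,P2) = 7.874  (label A)
d(q,P3) = 10.3441  (label A)
d(q,P4) = 6.1644  (label A)
Votes: A=4, B=1
Majority → A

A


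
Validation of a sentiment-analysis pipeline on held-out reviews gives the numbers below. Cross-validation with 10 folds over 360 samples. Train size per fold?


Fold size = 360/10 = 36
Training per fold = 360 - 36 = 324

324


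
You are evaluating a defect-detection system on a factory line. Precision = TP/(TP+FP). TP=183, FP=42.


Precision = TP/(TP+FP)
= 183/(183+42)
= 183/225 = 81.33%

81.33%


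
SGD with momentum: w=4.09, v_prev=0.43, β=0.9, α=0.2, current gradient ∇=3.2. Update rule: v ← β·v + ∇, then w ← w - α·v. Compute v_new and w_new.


v_new = 0.9·0.43 + 3.2 = 0.387 + 3.2 = 3.587
w_new = 4.09 - 0.2·3.587 = 4.09 - 0.7174 = 3.3726

v_new=3.587, w_new=3.3726


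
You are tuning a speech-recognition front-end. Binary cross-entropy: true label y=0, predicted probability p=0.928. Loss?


BCE = -[y·ln(p) + (1-y)·ln(1-p)]
= -0 - 1·ln(1-0.928)
= -ln(0.072) = 2.6311

2.6311


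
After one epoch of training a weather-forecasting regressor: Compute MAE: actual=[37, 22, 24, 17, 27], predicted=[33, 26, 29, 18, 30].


Absolute errors: |37-33|=4, |22-26|=4, |24-29|=5, |17-18|=1, |27-30|=3
Sum = 17
MAE = 17/5 = 17/5

17/5


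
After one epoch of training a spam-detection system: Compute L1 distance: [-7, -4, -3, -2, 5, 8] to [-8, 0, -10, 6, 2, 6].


d = |-7+ 8| + |-4-0| + |-3+ 10| + |-2-6| + |5-2| + |8-6|
  = 1 + 4 + 7 + 8 + 3 + 2
  = 25

25


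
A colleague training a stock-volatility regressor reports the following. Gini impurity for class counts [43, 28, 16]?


Probabilities: [43/87, 28/87, 16/87] ≈ [0.4943, 0.3218, 0.1839]
Σpᵢ² = (1849 + 784 + 256)/87² = 2889/7569
Gini = 1 - Σpᵢ² = 1 - 2889/7569 = 0.6183

0.6183


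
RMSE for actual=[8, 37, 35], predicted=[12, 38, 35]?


MSE = 17/3 = 5.6667
RMSE = √(17/3) = 2.3805

2.3805


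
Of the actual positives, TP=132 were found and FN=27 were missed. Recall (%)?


Recall = TP/(TP+FN)
= 132/(132+27)
= 132/159 = 83.02%

83.02%


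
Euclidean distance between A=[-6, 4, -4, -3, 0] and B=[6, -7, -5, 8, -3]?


d = √((-6-6)² + (4+ 7)² + (-4+ 5)² + (-3-8)² + (0+ 3)²)
  = √(144 + 121 + 1 + 121 + 9)
  = √396 = 19.8997

19.8997


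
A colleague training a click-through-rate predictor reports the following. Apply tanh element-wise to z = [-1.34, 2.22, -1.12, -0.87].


tanh(-1.34) = -0.8717
tanh(2.22) = 0.9767
tanh(-1.12) = -0.8076
tanh(-0.87) = -0.7014
result = [-0.8717, 0.9767, -0.8076, -0.7014]

[-0.8717, 0.9767, -0.8076, -0.7014]


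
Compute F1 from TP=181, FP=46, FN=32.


Precision = 181/227 = 0.7974
Recall = 181/213 = 0.8498
F1 = 2·P·R/(P+R) = 2·TP/(2·TP+FP+FN) = 362/(362+46+32) = 362/440 = 0.8227

0.8227


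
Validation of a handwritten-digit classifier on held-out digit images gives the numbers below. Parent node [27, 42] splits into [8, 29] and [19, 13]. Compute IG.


Parent = [27, 42], H_parent = 0.9656
H_left = 0.7532 (n=37), H_right = 0.9745 (n=32)
H_children = (37/69)·0.7532 + (32/69)·0.9745 = 0.8558
IG = 0.9656 - 0.8558 = 0.1098

0.1098


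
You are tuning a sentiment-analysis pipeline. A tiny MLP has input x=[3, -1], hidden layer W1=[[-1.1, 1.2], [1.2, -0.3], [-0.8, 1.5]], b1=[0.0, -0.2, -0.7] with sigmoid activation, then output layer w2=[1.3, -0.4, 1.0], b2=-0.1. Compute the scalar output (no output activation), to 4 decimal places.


z1[0] = (-1.1)·(3) + (1.2)·(-1) + 0.0 = -4.5
z1[1] = (1.2)·(3) + (-0.3)·(-1) - 0.2 = 3.7
z1[2] = (-0.8)·(3) + (1.5)·(-1) - 0.7 = -4.6
h = sigmoid(z1) = [0.011, 0.9759, 0.01]
output = (1.3)·(0.011) + (-0.4)·(0.9759) + (1.0)·(0.01) - 0.1 = -0.4661

-0.4661


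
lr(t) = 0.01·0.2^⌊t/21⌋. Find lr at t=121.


n_drops = ⌊121/21⌋ = 5
lr = 0.01·0.2^5 = 0.01·0.00032 = 0.0000032

0.0000032


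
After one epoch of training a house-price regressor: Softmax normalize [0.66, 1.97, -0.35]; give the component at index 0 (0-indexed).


Exponentials: e^0.66=1.9348, e^1.97=7.1707, e^-0.35=0.7047
Sum = 9.8102
Softmax = [0.1972, 0.7309, 0.0718]
p[0] = 1.9348/9.8102 = 0.1972

0.1972


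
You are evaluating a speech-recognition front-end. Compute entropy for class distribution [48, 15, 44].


Probabilities: [48/107, 15/107, 44/107] ≈ [0.4486, 0.1402, 0.4112]
H = -((48/107)·log₂(48/107) + (15/107)·log₂(15/107) + (44/107)·log₂(44/107))
  = 1.4434 bits

1.4434 bits


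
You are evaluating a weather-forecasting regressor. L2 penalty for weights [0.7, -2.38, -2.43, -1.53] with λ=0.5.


‖w‖₂² = (0.7)² + (-2.38)² + (-2.43)² + (-1.53)²
     = 0.49 + 5.6644 + 5.9049 + 2.3409
     = 14.4002
λ·‖w‖₂² = 0.5·14.4002 = 7.2001

7.2001


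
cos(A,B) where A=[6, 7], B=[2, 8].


A·B = 6·2 + 7·8 = 68
‖A‖ = √85 = 9.2195, ‖B‖ = √68 = 8.2462
cos = 68/(√85·√68) = 68/√5780 = 0.8944

0.8944


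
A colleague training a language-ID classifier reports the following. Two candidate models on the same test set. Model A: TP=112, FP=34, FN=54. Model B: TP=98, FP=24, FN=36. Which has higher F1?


Model A: P=112/146=0.7671, R=112/166=0.6747, F1=2PR/(P+R)=2TP/(2TP+FP+FN)=224/312=0.7179
Model B: P=98/122=0.8033, R=98/134=0.7313, F1=2PR/(P+R)=2TP/(2TP+FP+FN)=196/256=0.7656
0.7179 < 0.7656 → Model B

Model B


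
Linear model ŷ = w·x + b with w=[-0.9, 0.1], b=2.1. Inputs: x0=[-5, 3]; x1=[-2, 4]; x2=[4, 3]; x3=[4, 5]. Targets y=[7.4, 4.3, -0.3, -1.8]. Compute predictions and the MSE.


ŷ0 = (-0.9)·(-5) + (0.1)·(3) + 2.1 = 6.9
ŷ1 = (-0.9)·(-2) + (0.1)·(4) + 2.1 = 4.3
ŷ2 = (-0.9)·(4) + (0.1)·(3) + 2.1 = -1.2
ŷ3 = (-0.9)·(4) + (0.1)·(5) + 2.1 = -1.0
errors² = [0.25, 0.0, 0.81, 0.64]
MSE = 1.7000/4 = 0.425

0.425


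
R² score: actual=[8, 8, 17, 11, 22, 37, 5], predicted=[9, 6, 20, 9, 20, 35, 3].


ȳ = 15.4286
SS_res = Σ(y-ŷ)² = 30
SS_tot = Σ(y-ȳ)² = 749.71
R² = 1 - SS_res/SS_tot = 1 - 0.04 = 0.96

0.96


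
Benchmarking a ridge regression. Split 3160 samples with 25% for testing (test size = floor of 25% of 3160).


Test = ⌊3160·25/100⌋ = 790
Train = 3160 - 790 = 2370

Train: 2370, Test: 790


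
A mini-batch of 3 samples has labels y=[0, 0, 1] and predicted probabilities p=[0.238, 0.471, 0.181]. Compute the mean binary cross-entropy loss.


L[0] = -ln(1-0.238) = -ln(0.762) = 0.2718
L[1] = -ln(1-0.471) = -ln(0.529) = 0.6368
L[2] = -ln(0.181) = 1.7093
mean = (0.2718 + 0.6368 + 1.7093)/3 = 0.8726

0.8726


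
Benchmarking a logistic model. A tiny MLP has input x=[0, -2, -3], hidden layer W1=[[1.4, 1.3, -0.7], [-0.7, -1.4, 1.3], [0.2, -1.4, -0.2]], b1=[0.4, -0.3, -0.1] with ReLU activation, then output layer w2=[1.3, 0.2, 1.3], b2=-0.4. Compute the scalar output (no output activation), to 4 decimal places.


z1[0] = (1.4)·(0) + (1.3)·(-2) + (-0.7)·(-3) + 0.4 = -0.1
z1[1] = (-0.7)·(0) + (-1.4)·(-2) + (1.3)·(-3) - 0.3 = -1.4
z1[2] = (0.2)·(0) + (-1.4)·(-2) + (-0.2)·(-3) - 0.1 = 3.3
h = ReLU(z1) = [0.0, 0.0, 3.3]
output = (1.3)·(0.0) + (0.2)·(0.0) + (1.3)·(3.3) - 0.4 = 3.89

3.89


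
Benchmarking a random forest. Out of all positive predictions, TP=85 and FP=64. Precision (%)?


Precision = TP/(TP+FP)
= 85/(85+64)
= 85/149 = 57.05%

57.05%


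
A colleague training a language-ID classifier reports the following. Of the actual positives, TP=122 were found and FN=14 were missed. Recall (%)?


Recall = TP/(TP+FN)
= 122/(122+14)
= 122/136 = 89.71%

89.71%


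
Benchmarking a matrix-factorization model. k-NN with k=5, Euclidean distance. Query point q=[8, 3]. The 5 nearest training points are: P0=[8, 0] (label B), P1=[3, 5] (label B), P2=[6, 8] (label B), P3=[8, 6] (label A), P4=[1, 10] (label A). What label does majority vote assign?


d(q,P0) = 3.0  (label B)
d(q,P1) = 5.3852  (label B)
d(q,P2) = 5.3852  (label B)
d(q,P3) = 3.0  (label A)
d(q,P4) = 9.8995  (label A)
Votes: A=2, B=3
Majority → B

B


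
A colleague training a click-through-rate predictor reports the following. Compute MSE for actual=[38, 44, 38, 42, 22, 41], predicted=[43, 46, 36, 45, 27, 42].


Squared errors: (38-43)²=25, (44-46)²=4, (38-36)²=4, (42-45)²=9, (22-27)²=25, (41-42)²=1
Sum = 68
MSE = 68/6 = 34/3

34/3


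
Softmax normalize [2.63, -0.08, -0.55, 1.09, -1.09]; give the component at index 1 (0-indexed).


Exponentials: e^2.63=13.8738, e^-0.08=0.9231, e^-0.55=0.5769, e^1.09=2.9743, e^-1.09=0.3362
Sum = 18.6843
Softmax = [0.7425, 0.0494, 0.0309, 0.1592, 0.018]
p[1] = 0.9231/18.6843 = 0.0494

0.0494


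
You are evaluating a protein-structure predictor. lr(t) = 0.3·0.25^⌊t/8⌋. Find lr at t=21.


n_drops = ⌊21/8⌋ = 2
lr = 0.3·0.25^2 = 0.3·0.0625 = 0.01875

0.01875


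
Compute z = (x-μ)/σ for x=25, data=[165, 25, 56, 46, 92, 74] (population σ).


μ = 76.3333, σ = 44.8727
z = (25 - 76.3333)/44.8727 = -1.144

-1.144


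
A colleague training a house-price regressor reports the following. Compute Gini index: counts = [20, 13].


Probabilities: [20/33, 13/33] ≈ [0.6061, 0.3939]
Σpᵢ² = (400 + 169)/33² = 569/1089
Gini = 1 - Σpᵢ² = 1 - 569/1089 = 0.4775

0.4775


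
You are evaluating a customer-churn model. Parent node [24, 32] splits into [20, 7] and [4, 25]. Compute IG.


Parent = [24, 32], H_parent = 0.9852
H_left = 0.8256 (n=27), H_right = 0.5788 (n=29)
H_children = (27/56)·0.8256 + (29/56)·0.5788 = 0.6978
IG = 0.9852 - 0.6978 = 0.2874

0.2874


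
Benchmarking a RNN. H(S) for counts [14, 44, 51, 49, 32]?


Probabilities: [14/190, 44/190, 51/190, 49/190, 32/190] ≈ [0.0737, 0.2316, 0.2684, 0.2579, 0.1684]
H = -((14/190)·log₂(14/190) + (44/190)·log₂(44/190) + (51/190)·log₂(51/190) + (49/190)·log₂(49/190) + (32/190)·log₂(32/190))
  = 2.2123 bits

2.2123 bits


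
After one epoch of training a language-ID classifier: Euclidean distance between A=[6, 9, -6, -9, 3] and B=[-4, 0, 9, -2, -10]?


d = √((6+ 4)² + (9-0)² + (-6-9)² + (-9+ 2)² + (3+ 10)²)
  = √(100 + 81 + 225 + 49 + 169)
  = √624 = 24.98

24.98


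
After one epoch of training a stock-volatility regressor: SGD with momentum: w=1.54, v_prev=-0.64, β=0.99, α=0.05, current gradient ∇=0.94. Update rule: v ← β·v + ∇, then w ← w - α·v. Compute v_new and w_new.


v_new = 0.99·-0.64 + 0.94 = -0.6336 + 0.94 = 0.3064
w_new = 1.54 - 0.05·0.3064 = 1.54 - 0.01532 = 1.52468

v_new=0.3064, w_new=1.52468


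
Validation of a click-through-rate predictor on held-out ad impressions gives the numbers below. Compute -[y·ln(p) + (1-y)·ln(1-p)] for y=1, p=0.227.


BCE = -[y·ln(p) + (1-y)·ln(1-p)]
= -1·ln(0.227) - 0
= -ln(0.227) = 1.4828

1.4828


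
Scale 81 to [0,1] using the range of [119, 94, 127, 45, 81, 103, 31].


min=31, max=127
(81-31)/(127-31) = 50/96 = 0.5208

0.5208


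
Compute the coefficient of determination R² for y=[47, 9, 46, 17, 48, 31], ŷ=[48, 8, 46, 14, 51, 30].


ȳ = 33
SS_res = Σ(y-ŷ)² = 21
SS_tot = Σ(y-ȳ)² = 1426
R² = 1 - SS_res/SS_tot = 1 - 0.0147 = 0.9853

0.9853


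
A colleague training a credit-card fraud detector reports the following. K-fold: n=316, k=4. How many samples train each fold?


Fold size = 316/4 = 79
Training per fold = 316 - 79 = 237

237


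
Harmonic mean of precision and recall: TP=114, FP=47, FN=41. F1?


Precision = 114/161 = 0.7081
Recall = 114/155 = 0.7355
F1 = 2·P·R/(P+R) = 2·TP/(2·TP+FP+FN) = 228/(228+47+41) = 228/316 = 0.7215

0.7215


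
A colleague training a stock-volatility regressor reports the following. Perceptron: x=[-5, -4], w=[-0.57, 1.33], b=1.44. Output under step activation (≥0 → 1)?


z = (-5)·(-0.57) + (-4)·(1.33) + 1.44
  = -1.03
step(z) = 0 (z<0)

0


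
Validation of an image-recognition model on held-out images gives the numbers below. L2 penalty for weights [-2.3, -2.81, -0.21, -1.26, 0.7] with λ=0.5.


‖w‖₂² = (-2.3)² + (-2.81)² + (-0.21)² + (-1.26)² + (0.7)²
     = 5.29 + 7.8961 + 0.0441 + 1.5876 + 0.49
     = 15.3078
λ·‖w‖₂² = 0.5·15.3078 = 7.6539

7.6539


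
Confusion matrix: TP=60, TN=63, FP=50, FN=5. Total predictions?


Total = TP + TN + FP + FN
= 60 + 63 + 50 + 5
= 178
(Predicted positive: 110, predicted negative: 68)

178


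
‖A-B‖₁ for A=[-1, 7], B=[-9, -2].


d = |-1+ 9| + |7+ 2|
  = 8 + 9
  = 17

17


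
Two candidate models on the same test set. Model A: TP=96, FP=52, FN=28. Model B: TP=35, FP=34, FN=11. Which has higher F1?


Model A: P=96/148=0.6486, R=96/124=0.7742, F1=2PR/(P+R)=2TP/(2TP+FP+FN)=192/272=0.7059
Model B: P=35/69=0.5072, R=35/46=0.7609, F1=2PR/(P+R)=2TP/(2TP+FP+FN)=70/115=0.6087
0.7059 > 0.6087 → Model A

Model A


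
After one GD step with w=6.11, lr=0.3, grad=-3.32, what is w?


w_new = w - α·∇
= 6.11 - 0.3·-3.32
= 6.11 + 0.996
= 7.106

7.106


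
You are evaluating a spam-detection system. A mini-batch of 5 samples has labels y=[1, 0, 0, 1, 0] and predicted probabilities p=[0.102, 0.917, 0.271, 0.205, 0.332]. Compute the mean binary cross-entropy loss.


L[0] = -ln(0.102) = 2.2828
L[1] = -ln(1-0.917) = -ln(0.083) = 2.4889
L[2] = -ln(1-0.271) = -ln(0.729) = 0.3161
L[3] = -ln(0.205) = 1.5847
L[4] = -ln(1-0.332) = -ln(0.668) = 0.4035
mean = (2.2828 + 2.4889 + 0.3161 + 1.5847 + 0.4035)/5 = 1.4152

1.4152


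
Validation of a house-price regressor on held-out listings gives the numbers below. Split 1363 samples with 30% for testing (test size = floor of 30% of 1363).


Test = ⌊1363·30/100⌋ = 408
Train = 1363 - 408 = 955

Train: 955, Test: 408


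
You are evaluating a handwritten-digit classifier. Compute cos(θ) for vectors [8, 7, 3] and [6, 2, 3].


A·B = 8·6 + 7·2 + 3·3 = 71
‖A‖ = √122 = 11.0454, ‖B‖ = √49 = 7
cos = 71/(√122·√49) = 71/√5978 = 0.9183

0.9183


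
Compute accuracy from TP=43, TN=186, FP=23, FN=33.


Accuracy = (TP+TN)/(TP+TN+FP+FN)
= (43+186)/(285)
= 229/285 = 80.35%

80.35%


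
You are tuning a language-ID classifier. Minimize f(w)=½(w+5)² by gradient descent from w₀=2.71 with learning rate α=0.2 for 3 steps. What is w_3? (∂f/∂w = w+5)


step 1: grad = 2.71+5 = 7.71; w = 2.71 - 0.2·(7.71) = 1.168
step 2: grad = 1.168+5 = 6.168; w = 1.168 - 0.2·(6.168) = -0.0656
step 3: grad = -0.0656+5 = 4.9344; w = -0.0656 - 0.2·(4.9344) = -1.05248

-1.05248


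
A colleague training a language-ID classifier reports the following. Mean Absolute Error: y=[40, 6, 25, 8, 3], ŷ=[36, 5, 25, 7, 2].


Absolute errors: |40-36|=4, |6-5|=1, |25-25|=0, |8-7|=1, |3-2|=1
Sum = 7
MAE = 7/5 = 7/5

7/5


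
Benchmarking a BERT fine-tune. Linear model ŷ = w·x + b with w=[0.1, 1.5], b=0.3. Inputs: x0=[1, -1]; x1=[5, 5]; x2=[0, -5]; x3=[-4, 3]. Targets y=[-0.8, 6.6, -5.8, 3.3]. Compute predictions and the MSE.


ŷ0 = (0.1)·(1) + (1.5)·(-1) + 0.3 = -1.1
ŷ1 = (0.1)·(5) + (1.5)·(5) + 0.3 = 8.3
ŷ2 = (0.1)·(0) + (1.5)·(-5) + 0.3 = -7.2
ŷ3 = (0.1)·(-4) + (1.5)·(3) + 0.3 = 4.4
errors² = [0.09, 2.89, 1.96, 1.21]
MSE = 6.1500/4 = 1.5375

1.5375


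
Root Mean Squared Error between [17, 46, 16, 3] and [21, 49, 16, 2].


MSE = 26/4 = 6.5
RMSE = √(26/4) = 2.5495

2.5495


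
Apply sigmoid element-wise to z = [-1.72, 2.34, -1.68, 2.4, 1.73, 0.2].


σ(-1.72) = 1/(1+e^1.72) = 0.1519
σ(2.34) = 1/(1+e^-2.34) = 0.9121
σ(-1.68) = 1/(1+e^1.68) = 0.1571
σ(2.4) = 1/(1+e^-2.4) = 0.9168
σ(1.73) = 1/(1+e^-1.73) = 0.8494
σ(0.2) = 1/(1+e^-0.2) = 0.5498
result = [0.1519, 0.9121, 0.1571, 0.9168, 0.8494, 0.5498]

[0.1519, 0.9121, 0.1571, 0.9168, 0.8494, 0.5498]


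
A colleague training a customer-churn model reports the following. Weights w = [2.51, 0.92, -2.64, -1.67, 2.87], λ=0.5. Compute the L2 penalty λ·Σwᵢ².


‖w‖₂² = (2.51)² + (0.92)² + (-2.64)² + (-1.67)² + (2.87)²
     = 6.3001 + 0.8464 + 6.9696 + 2.7889 + 8.2369
     = 25.1419
λ·‖w‖₂² = 0.5·25.1419 = 12.57095

12.57095


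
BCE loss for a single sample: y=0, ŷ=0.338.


BCE = -[y·ln(p) + (1-y)·ln(1-p)]
= -0 - 1·ln(1-0.338)
= -ln(0.662) = 0.4125

0.4125


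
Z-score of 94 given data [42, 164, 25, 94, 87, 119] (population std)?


μ = 88.5, σ = 46.2916
z = (94 - 88.5)/46.2916 = 0.1188

0.1188


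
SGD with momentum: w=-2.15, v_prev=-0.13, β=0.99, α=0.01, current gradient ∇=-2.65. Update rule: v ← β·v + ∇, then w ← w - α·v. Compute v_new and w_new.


v_new = 0.99·-0.13 - 2.65 = -0.1287 - 2.65 = -2.7787
w_new = -2.15 - 0.01·-2.7787 = -2.15 + 0.027787 = -2.122213

v_new=-2.7787, w_new=-2.122213


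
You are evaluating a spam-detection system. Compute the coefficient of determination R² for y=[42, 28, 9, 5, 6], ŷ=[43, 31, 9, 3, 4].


ȳ = 18
SS_res = Σ(y-ŷ)² = 18
SS_tot = Σ(y-ȳ)² = 1070
R² = 1 - SS_res/SS_tot = 1 - 0.0168 = 0.9832

0.9832


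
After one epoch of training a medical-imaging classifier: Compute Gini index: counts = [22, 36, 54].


Probabilities: [22/112, 36/112, 54/112] ≈ [0.1964, 0.3214, 0.4821]
Σpᵢ² = (484 + 1296 + 2916)/112² = 4696/12544
Gini = 1 - Σpᵢ² = 1 - 4696/12544 = 0.6256

0.6256


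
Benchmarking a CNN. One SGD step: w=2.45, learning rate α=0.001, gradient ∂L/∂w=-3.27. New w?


w_new = w - α·∇
= 2.45 - 0.001·-3.27
= 2.45 + 0.00327
= 2.45327

2.45327


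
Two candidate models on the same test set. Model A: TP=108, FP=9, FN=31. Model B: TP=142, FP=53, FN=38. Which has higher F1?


Model A: P=108/117=0.9231, R=108/139=0.777, F1=2PR/(P+R)=2TP/(2TP+FP+FN)=216/256=0.8438
Model B: P=142/195=0.7282, R=142/180=0.7889, F1=2PR/(P+R)=2TP/(2TP+FP+FN)=284/375=0.7573
0.8438 > 0.7573 → Model A

Model A


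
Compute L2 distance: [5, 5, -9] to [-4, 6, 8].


d = √((5+ 4)² + (5-6)² + (-9-8)²)
  = √(81 + 1 + 289)
  = √371 = 19.2614

19.2614


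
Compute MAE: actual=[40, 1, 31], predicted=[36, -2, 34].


Absolute errors: |40-36|=4, |1+ 2|=3, |31-34|=3
Sum = 10
MAE = 10/3 = 10/3

10/3


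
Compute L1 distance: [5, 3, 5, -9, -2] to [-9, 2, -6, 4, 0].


d = |5+ 9| + |3-2| + |5+ 6| + |-9-4| + |-2-0|
  = 14 + 1 + 11 + 13 + 2
  = 41

41


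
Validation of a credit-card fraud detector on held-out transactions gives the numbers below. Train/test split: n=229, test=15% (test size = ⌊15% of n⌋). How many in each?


Test = ⌊229·15/100⌋ = 34
Train = 229 - 34 = 195

Train: 195, Test: 34


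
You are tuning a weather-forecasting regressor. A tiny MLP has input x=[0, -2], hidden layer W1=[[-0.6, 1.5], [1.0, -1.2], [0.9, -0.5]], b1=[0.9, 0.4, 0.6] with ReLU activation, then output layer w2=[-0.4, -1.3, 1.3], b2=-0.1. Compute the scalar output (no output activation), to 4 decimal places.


z1[0] = (-0.6)·(0) + (1.5)·(-2) + 0.9 = -2.1
z1[1] = (1.0)·(0) + (-1.2)·(-2) + 0.4 = 2.8
z1[2] = (0.9)·(0) + (-0.5)·(-2) + 0.6 = 1.6
h = ReLU(z1) = [0.0, 2.8, 1.6]
output = (-0.4)·(0.0) + (-1.3)·(2.8) + (1.3)·(1.6) - 0.1 = -1.66

-1.66


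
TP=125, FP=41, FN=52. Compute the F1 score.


Precision = 125/166 = 0.753
Recall = 125/177 = 0.7062
F1 = 2·P·R/(P+R) = 2·TP/(2·TP+FP+FN) = 250/(250+41+52) = 250/343 = 0.7289

0.7289


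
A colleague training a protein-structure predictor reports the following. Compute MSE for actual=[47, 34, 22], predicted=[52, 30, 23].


Squared errors: (47-52)²=25, (34-30)²=16, (22-23)²=1
Sum = 42
MSE = 42/3 = 14

14


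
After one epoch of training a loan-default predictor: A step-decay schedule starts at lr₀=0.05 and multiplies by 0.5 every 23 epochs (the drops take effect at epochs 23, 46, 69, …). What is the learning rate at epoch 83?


n_drops = ⌊83/23⌋ = 3
lr = 0.05·0.5^3 = 0.05·0.125 = 0.00625

0.00625


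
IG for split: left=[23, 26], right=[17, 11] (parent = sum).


Parent = [40, 37], H_parent = 0.9989
H_left = 0.9973 (n=49), H_right = 0.9666 (n=28)
H_children = (49/77)·0.9973 + (28/77)·0.9666 = 0.9861
IG = 0.9989 - 0.9861 = 0.0128

0.0128


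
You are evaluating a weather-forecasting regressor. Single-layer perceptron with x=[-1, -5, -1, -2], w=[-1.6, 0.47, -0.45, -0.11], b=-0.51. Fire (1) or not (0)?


z = (-1)·(-1.6) + (-5)·(0.47) + (-1)·(-0.45) + (-2)·(-0.11) - 0.51
  = -0.59
step(z) = 0 (z<0)

0


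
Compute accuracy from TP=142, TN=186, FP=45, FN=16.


Accuracy = (TP+TN)/(TP+TN+FP+FN)
= (142+186)/(389)
= 328/389 = 84.32%

84.32%


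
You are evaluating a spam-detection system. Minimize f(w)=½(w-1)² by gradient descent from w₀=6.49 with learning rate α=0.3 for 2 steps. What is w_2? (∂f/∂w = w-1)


step 1: grad = 6.49-1 = 5.49; w = 6.49 - 0.3·(5.49) = 4.843
step 2: grad = 4.843-1 = 3.843; w = 4.843 - 0.3·(3.843) = 3.6901

3.6901


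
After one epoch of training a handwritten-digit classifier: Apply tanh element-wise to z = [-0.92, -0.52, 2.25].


tanh(-0.92) = -0.7259
tanh(-0.52) = -0.4777
tanh(2.25) = 0.978
result = [-0.7259, -0.4777, 0.978]

[-0.7259, -0.4777, 0.978]


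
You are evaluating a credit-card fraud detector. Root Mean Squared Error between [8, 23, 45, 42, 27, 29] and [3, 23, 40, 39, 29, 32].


MSE = 72/6 = 12
RMSE = √(72/6) = 3.4641

3.4641


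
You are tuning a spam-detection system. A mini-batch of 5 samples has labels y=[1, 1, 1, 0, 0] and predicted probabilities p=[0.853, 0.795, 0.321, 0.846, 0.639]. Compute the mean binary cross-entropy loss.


L[0] = -ln(0.853) = 0.159
L[1] = -ln(0.795) = 0.2294
L[2] = -ln(0.321) = 1.1363
L[3] = -ln(1-0.846) = -ln(0.154) = 1.8708
L[4] = -ln(1-0.639) = -ln(0.361) = 1.0189
mean = (0.159 + 0.2294 + 1.1363 + 1.8708 + 1.0189)/5 = 0.8829

0.8829


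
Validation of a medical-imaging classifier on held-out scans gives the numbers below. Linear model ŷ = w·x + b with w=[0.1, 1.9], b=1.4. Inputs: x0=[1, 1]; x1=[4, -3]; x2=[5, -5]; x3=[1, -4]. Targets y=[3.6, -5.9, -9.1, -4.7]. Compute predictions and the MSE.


ŷ0 = (0.1)·(1) + (1.9)·(1) + 1.4 = 3.4
ŷ1 = (0.1)·(4) + (1.9)·(-3) + 1.4 = -3.9
ŷ2 = (0.1)·(5) + (1.9)·(-5) + 1.4 = -7.6
ŷ3 = (0.1)·(1) + (1.9)·(-4) + 1.4 = -6.1
errors² = [0.04, 4.0, 2.25, 1.96]
MSE = 8.2500/4 = 2.0625

2.0625
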